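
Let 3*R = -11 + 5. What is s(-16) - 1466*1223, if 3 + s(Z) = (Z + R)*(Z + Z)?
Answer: -1792345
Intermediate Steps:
R = -2 (R = (-11 + 5)/3 = (1/3)*(-6) = -2)
s(Z) = -3 + 2*Z*(-2 + Z) (s(Z) = -3 + (Z - 2)*(Z + Z) = -3 + (-2 + Z)*(2*Z) = -3 + 2*Z*(-2 + Z))
s(-16) - 1466*1223 = (-3 - 4*(-16) + 2*(-16)**2) - 1466*1223 = (-3 + 64 + 2*256) - 1792918 = (-3 + 64 + 512) - 1792918 = 573 - 1792918 = -1792345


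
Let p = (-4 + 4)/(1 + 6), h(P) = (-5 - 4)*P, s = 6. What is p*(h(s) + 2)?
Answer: 0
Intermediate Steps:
h(P) = -9*P
p = 0 (p = 0/7 = 0*(⅐) = 0)
p*(h(s) + 2) = 0*(-9*6 + 2) = 0*(-54 + 2) = 0*(-52) = 0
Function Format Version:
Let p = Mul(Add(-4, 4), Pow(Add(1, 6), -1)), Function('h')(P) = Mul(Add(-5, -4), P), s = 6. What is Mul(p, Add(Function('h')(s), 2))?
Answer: 0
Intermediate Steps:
Function('h')(P) = Mul(-9, P)
p = 0 (p = Mul(0, Pow(7, -1)) = Mul(0, Rational(1, 7)) = 0)
Mul(p, Add(Function('h')(s), 2)) = Mul(0, Add(Mul(-9, 6), 2)) = Mul(0, Add(-54, 2)) = Mul(0, -52) = 0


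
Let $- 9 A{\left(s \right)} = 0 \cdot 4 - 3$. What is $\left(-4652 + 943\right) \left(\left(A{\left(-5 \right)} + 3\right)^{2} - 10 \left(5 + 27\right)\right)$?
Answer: $\frac{10311020}{9} \approx 1.1457 \cdot 10^{6}$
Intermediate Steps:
$A{\left(s \right)} = \frac{1}{3}$ ($A{\left(s \right)} = - \frac{0 \cdot 4 - 3}{9} = - \frac{0 - 3}{9} = \left(- \frac{1}{9}\right) \left(-3\right) = \frac{1}{3}$)
$\left(-4652 + 943\right) \left(\left(A{\left(-5 \right)} + 3\right)^{2} - 10 \left(5 + 27\right)\right) = \left(-4652 + 943\right) \left(\left(\frac{1}{3} + 3\right)^{2} - 10 \left(5 + 27\right)\right) = - 3709 \left(\left(\frac{10}{3}\right)^{2} - 320\right) = - 3709 \left(\frac{100}{9} - 320\right) = \left(-3709\right) \left(- \frac{2780}{9}\right) = \frac{10311020}{9}$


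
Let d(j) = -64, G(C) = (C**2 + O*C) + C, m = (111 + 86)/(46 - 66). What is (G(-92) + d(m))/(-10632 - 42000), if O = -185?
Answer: -3166/6579 ≈ -0.48123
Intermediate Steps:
m = -197/20 (m = 197/(-20) = 197*(-1/20) = -197/20 ≈ -9.8500)
G(C) = C**2 - 184*C (G(C) = (C**2 - 185*C) + C = C**2 - 184*C)
(G(-92) + d(m))/(-10632 - 42000) = (-92*(-184 - 92) - 64)/(-10632 - 42000) = (-92*(-276) - 64)/(-52632) = (25392 - 64)*(-1/52632) = 25328*(-1/52632) = -3166/6579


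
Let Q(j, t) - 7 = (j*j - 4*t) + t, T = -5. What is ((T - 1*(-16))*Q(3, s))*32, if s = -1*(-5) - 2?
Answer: 2464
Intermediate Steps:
s = 3 (s = 5 - 2 = 3)
Q(j, t) = 7 + j² - 3*t (Q(j, t) = 7 + ((j*j - 4*t) + t) = 7 + ((j² - 4*t) + t) = 7 + (j² - 3*t) = 7 + j² - 3*t)
((T - 1*(-16))*Q(3, s))*32 = ((-5 - 1*(-16))*(7 + 3² - 3*3))*32 = ((-5 + 16)*(7 + 9 - 9))*32 = (11*7)*32 = 77*32 = 2464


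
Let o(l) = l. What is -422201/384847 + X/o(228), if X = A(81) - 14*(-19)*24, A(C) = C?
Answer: 797258009/29248372 ≈ 27.258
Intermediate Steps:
X = 6465 (X = 81 - 14*(-19)*24 = 81 - (-266)*24 = 81 - 1*(-6384) = 81 + 6384 = 6465)
-422201/384847 + X/o(228) = -422201/384847 + 6465/228 = -422201*1/384847 + 6465*(1/228) = -422201/384847 + 2155/76 = 797258009/29248372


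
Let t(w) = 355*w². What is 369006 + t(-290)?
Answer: 30224506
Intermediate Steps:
369006 + t(-290) = 369006 + 355*(-290)² = 369006 + 355*84100 = 369006 + 29855500 = 30224506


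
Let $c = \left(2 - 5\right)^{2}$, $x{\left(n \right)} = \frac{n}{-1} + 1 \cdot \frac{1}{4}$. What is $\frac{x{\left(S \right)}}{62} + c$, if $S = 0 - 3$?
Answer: $\frac{2245}{248} \approx 9.0524$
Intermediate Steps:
$S = -3$ ($S = 0 - 3 = -3$)
$x{\left(n \right)} = \frac{1}{4} - n$ ($x{\left(n \right)} = n \left(-1\right) + 1 \cdot \frac{1}{4} = - n + \frac{1}{4} = \frac{1}{4} - n$)
$c = 9$ ($c = \left(-3\right)^{2} = 9$)
$\frac{x{\left(S \right)}}{62} + c = \frac{\frac{1}{4} - -3}{62} + 9 = \frac{\frac{1}{4} + 3}{62} + 9 = \frac{1}{62} \cdot \frac{13}{4} + 9 = \frac{13}{248} + 9 = \frac{2245}{248}$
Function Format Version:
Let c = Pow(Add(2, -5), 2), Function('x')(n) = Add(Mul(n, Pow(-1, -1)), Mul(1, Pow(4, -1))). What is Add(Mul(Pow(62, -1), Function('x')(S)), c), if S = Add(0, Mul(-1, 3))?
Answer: Rational(2245, 248) ≈ 9.0524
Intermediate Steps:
S = -3 (S = Add(0, -3) = -3)
Function('x')(n) = Add(Rational(1, 4), Mul(-1, n)) (Function('x')(n) = Add(Mul(n, -1), Mul(1, Rational(1, 4))) = Add(Mul(-1, n), Rational(1, 4)) = Add(Rational(1, 4), Mul(-1, n)))
c = 9 (c = Pow(-3, 2) = 9)
Add(Mul(Pow(62, -1), Function('x')(S)), c) = Add(Mul(Pow(62, -1), Add(Rational(1, 4), Mul(-1, -3))), 9) = Add(Mul(Rational(1, 62), Add(Rational(1, 4), 3)), 9) = Add(Mul(Rational(1, 62), Rational(13, 4)), 9) = Add(Rational(13, 248), 9) = Rational(2245, 248)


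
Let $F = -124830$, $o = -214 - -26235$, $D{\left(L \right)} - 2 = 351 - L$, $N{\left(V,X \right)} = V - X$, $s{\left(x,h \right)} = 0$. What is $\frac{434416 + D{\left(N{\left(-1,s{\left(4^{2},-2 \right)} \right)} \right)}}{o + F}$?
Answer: $- \frac{434770}{98809} \approx -4.4001$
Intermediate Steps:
$D{\left(L \right)} = 353 - L$ ($D{\left(L \right)} = 2 - \left(-351 + L\right) = 353 - L$)
$o = 26021$ ($o = -214 + 26235 = 26021$)
$\frac{434416 + D{\left(N{\left(-1,s{\left(4^{2},-2 \right)} \right)} \right)}}{o + F} = \frac{434416 + \left(353 - \left(-1 - 0\right)\right)}{26021 - 124830} = \frac{434416 + \left(353 - \left(-1 + 0\right)\right)}{-98809} = \left(434416 + \left(353 - -1\right)\right) \left(- \frac{1}{98809}\right) = \left(434416 + \left(353 + 1\right)\right) \left(- \frac{1}{98809}\right) = \left(434416 + 354\right) \left(- \frac{1}{98809}\right) = 434770 \left(- \frac{1}{98809}\right) = - \frac{434770}{98809}$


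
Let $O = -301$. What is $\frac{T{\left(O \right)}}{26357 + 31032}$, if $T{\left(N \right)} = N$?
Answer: $- \frac{301}{57389} \approx -0.0052449$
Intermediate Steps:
$\frac{T{\left(O \right)}}{26357 + 31032} = - \frac{301}{26357 + 31032} = - \frac{301}{57389}$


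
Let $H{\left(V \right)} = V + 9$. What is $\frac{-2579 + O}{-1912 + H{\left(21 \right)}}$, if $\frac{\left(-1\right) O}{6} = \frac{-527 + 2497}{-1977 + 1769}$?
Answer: $\frac{131153}{97864} \approx 1.3402$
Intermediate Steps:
$H{\left(V \right)} = 9 + V$
$O = \frac{2955}{52}$ ($O = - 6 \frac{-527 + 2497}{-1977 + 1769} = - 6 \frac{1970}{-208} = - 6 \cdot 1970 \left(- \frac{1}{208}\right) = \left(-6\right) \left(- \frac{985}{104}\right) = \frac{2955}{52} \approx 56.827$)
$\frac{-2579 + O}{-1912 + H{\left(21 \right)}} = \frac{-2579 + \frac{2955}{52}}{-1912 + \left(9 + 21\right)} = - \frac{131153}{52 \left(-1912 + 30\right)} = - \frac{131153}{52 \left(-1882\right)} = \left(- \frac{131153}{52}\right) \left(- \frac{1}{1882}\right) = \frac{131153}{97864}$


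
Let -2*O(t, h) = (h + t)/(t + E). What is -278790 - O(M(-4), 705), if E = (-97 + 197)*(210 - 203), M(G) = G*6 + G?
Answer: -374693083/1344 ≈ -2.7879e+5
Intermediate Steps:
M(G) = 7*G (M(G) = 6*G + G = 7*G)
E = 700 (E = 100*7 = 700)
O(t, h) = -(h + t)/(2*(700 + t)) (O(t, h) = -(h + t)/(2*(t + 700)) = -(h + t)/(2*(700 + t)))
-278790 - O(M(-4), 705) = -278790 - (-1*705 - 7*(-4))/(2*(700 + 7*(-4))) = -278790 - (-705 - 1*(-28))/(2*(700 - 28)) = -278790 - (-705 + 28)/(2*672) = -278790 - (-677)/(2*672) = -278790 - 1*(-677/1344) = -278790 + 677/1344 = -374693083/1344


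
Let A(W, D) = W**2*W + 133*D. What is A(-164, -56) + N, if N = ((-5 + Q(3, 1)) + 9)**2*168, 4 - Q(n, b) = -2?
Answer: -4401592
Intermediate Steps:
Q(n, b) = 6 (Q(n, b) = 4 - 1*(-2) = 4 + 2 = 6)
A(W, D) = W**3 + 133*D
N = 16800 (N = ((-5 + 6) + 9)**2*168 = (1 + 9)**2*168 = 10**2*168 = 100*168 = 16800)
A(-164, -56) + N = ((-164)**3 + 133*(-56)) + 16800 = (-4410944 - 7448) + 16800 = -4418392 + 16800 = -4401592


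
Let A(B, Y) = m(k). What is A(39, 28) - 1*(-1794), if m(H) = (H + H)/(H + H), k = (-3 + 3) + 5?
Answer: 1795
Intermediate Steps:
k = 5 (k = 0 + 5 = 5)
m(H) = 1 (m(H) = (2*H)/((2*H)) = (2*H)*(1/(2*H)) = 1)
A(B, Y) = 1
A(39, 28) - 1*(-1794) = 1 - 1*(-1794) = 1 + 1794 = 1795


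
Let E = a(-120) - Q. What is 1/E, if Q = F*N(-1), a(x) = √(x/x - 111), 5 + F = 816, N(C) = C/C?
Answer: -811/657831 - I*√110/657831 ≈ -0.0012328 - 1.5943e-5*I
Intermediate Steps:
N(C) = 1
F = 811 (F = -5 + 816 = 811)
a(x) = I*√110 (a(x) = √(1 - 111) = √(-110) = I*√110)
Q = 811 (Q = 811*1 = 811)
E = -811 + I*√110 (E = I*√110 - 1*811 = I*√110 - 811 = -811 + I*√110 ≈ -811.0 + 10.488*I)
1/E = 1/(-811 + I*√110)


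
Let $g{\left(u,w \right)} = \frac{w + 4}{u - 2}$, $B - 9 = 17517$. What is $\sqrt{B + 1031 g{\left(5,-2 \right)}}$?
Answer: $\frac{4 \sqrt{10245}}{3} \approx 134.96$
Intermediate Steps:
$B = 17526$ ($B = 9 + 17517 = 17526$)
$g{\left(u,w \right)} = \frac{4 + w}{-2 + u}$
$\sqrt{B + 1031 g{\left(5,-2 \right)}} = \sqrt{17526 + 1031 \frac{4 - 2}{-2 + 5}} = \sqrt{17526 + 1031 \cdot \frac{1}{3} \cdot 2} = \sqrt{17526 + 1031 \cdot \frac{2}{3}} = \sqrt{17526 + \frac{2062}{3}} = \sqrt{\frac{54640}{3}} = \frac{4 \sqrt{10245}}{3}$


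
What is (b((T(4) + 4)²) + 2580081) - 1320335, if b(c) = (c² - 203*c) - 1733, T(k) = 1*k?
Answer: 1249117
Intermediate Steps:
T(k) = k
b(c) = -1733 + c² - 203*c
(b((T(4) + 4)²) + 2580081) - 1320335 = ((-1733 + ((4 + 4)²)² - 203*(4 + 4)²) + 2580081) - 1320335 = ((-1733 + (8²)² - 203*8²) + 2580081) - 1320335 = ((-1733 + 64² - 203*64) + 2580081) - 1320335 = ((-1733 + 4096 - 12992) + 2580081) - 1320335 = (-10629 + 2580081) - 1320335 = 2569452 - 1320335 = 1249117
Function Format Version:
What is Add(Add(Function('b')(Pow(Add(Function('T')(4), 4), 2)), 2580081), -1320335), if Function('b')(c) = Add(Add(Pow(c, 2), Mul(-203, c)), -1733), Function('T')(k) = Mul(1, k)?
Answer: 1249117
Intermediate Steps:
Function('T')(k) = k
Function('b')(c) = Add(-1733, Pow(c, 2), Mul(-203, c))
Add(Add(Function('b')(Pow(Add(Function('T')(4), 4), 2)), 2580081), -1320335) = Add(Add(Add(-1733, Pow(Pow(Add(4, 4), 2), 2), Mul(-203, Pow(Add(4, 4), 2))), 2580081), -1320335) = Add(Add(Add(-1733, Pow(Pow(8, 2), 2), Mul(-203, Pow(8, 2))), 2580081), -1320335) = Add(Add(Add(-1733, Pow(64, 2), Mul(-203, 64)), 2580081), -1320335) = Add(Add(Add(-1733, 4096, -12992), 2580081), -1320335) = Add(Add(-10629, 2580081), -1320335) = Add(2569452, -1320335) = 1249117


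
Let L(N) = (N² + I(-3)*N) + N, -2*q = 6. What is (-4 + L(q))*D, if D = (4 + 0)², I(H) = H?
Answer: 176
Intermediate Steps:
q = -3 (q = -½*6 = -3)
L(N) = N² - 2*N (L(N) = (N² - 3*N) + N = N² - 2*N)
D = 16 (D = 4² = 16)
(-4 + L(q))*D = (-4 - 3*(-2 - 3))*16 = (-4 - 3*(-5))*16 = (-4 + 15)*16 = 11*16 = 176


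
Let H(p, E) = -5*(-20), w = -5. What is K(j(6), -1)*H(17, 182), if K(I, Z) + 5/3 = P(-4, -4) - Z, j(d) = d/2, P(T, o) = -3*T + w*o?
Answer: 9400/3 ≈ 3133.3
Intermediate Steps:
P(T, o) = -5*o - 3*T (P(T, o) = -3*T - 5*o = -5*o - 3*T)
H(p, E) = 100
j(d) = d/2 (j(d) = d*(½) = d/2)
K(I, Z) = 91/3 - Z (K(I, Z) = -5/3 + ((-5*(-4) - 3*(-4)) - Z) = -5/3 + ((20 + 12) - Z) = -5/3 + (32 - Z) = 91/3 - Z)
K(j(6), -1)*H(17, 182) = (91/3 - 1*(-1))*100 = (91/3 + 1)*100 = (94/3)*100 = 9400/3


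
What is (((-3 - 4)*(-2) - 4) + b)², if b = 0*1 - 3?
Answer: 49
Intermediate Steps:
b = -3 (b = 0 - 3 = -3)
(((-3 - 4)*(-2) - 4) + b)² = (((-3 - 4)*(-2) - 4) - 3)² = ((-7*(-2) - 4) - 3)² = ((14 - 4) - 3)² = (10 - 3)² = 7² = 49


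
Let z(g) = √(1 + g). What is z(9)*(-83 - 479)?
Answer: -562*√10 ≈ -1777.2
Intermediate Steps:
z(9)*(-83 - 479) = √(1 + 9)*(-83 - 479) = √10*(-562) = -562*√10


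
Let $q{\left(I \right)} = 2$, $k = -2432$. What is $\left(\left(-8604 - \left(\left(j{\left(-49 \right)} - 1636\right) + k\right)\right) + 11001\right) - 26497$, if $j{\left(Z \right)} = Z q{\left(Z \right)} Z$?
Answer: $-24834$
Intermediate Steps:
$j{\left(Z \right)} = 2 Z^{2}$ ($j{\left(Z \right)} = Z 2 Z = 2 Z Z = 2 Z^{2}$)
$\left(\left(-8604 - \left(\left(j{\left(-49 \right)} - 1636\right) + k\right)\right) + 11001\right) - 26497 = \left(\left(-8604 - \left(\left(2 \left(-49\right)^{2} - 1636\right) - 2432\right)\right) + 11001\right) - 26497 = \left(\left(-8604 - \left(\left(2 \cdot 2401 - 1636\right) - 2432\right)\right) + 11001\right) - 26497 = \left(\left(-8604 - \left(\left(4802 - 1636\right) - 2432\right)\right) + 11001\right) - 26497 = \left(\left(-8604 - \left(3166 - 2432\right)\right) + 11001\right) - 26497 = \left(\left(-8604 - 734\right) + 11001\right) - 26497 = \left(-9338 + 11001\right) - 26497 = 1663 - 26497 = -24834$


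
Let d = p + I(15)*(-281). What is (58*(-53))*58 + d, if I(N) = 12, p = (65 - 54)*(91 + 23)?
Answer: -180410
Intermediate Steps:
p = 1254 (p = 11*114 = 1254)
d = -2118 (d = 1254 + 12*(-281) = 1254 - 3372 = -2118)
(58*(-53))*58 + d = (58*(-53))*58 - 2118 = -3074*58 - 2118 = -178292 - 2118 = -180410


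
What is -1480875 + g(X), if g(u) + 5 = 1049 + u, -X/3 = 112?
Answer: -1480167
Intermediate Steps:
X = -336 (X = -3*112 = -336)
g(u) = 1044 + u (g(u) = -5 + (1049 + u) = 1044 + u)
-1480875 + g(X) = -1480875 + (1044 - 336) = -1480875 + 708 = -1480167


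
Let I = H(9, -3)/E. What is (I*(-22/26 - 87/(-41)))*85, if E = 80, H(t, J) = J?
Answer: -4335/1066 ≈ -4.0666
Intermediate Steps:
I = -3/80 ≈ -0.037500
(I*(-22/26 - 87/(-41)))*85 = -3*(-22/26 - 87/(-41))/80*85 = -3*(-22*1/26 - 87*(-1/41))/80*85 = -3*(-11/13 + 87/41)/80*85 = -3/80*680/533*85 = -51/1066*85 = -4335/1066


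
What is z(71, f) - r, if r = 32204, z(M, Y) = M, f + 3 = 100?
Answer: -32133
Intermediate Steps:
f = 97 (f = -3 + 100 = 97)
z(71, f) - r = 71 - 1*32204 = 71 - 32204 = -32133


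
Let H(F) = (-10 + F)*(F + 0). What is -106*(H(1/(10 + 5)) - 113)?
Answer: 2710844/225 ≈ 12048.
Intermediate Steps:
H(F) = F*(-10 + F) (H(F) = (-10 + F)*F = F*(-10 + F))
-106*(H(1/(10 + 5)) - 113) = -106*((-10 + 1/(10 + 5))/(10 + 5) - 113) = -106*((-10 + 1/15)/15 - 113) = -106*((1/15)*(-149/15) - 113) = -106*(-149/225 - 113) = -106*(-25574/225) = 2710844/225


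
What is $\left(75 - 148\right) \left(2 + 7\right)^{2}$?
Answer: $-5913$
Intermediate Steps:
$\left(75 - 148\right) \left(2 + 7\right)^{2} = - 73 \cdot 9^{2} = \left(-73\right) 81 = -5913$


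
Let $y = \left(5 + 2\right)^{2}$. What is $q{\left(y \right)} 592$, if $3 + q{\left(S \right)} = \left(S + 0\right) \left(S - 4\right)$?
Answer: $1303584$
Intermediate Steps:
$y = 49$ ($y = 7^{2} = 49$)
$q{\left(S \right)} = -3 + S \left(-4 + S\right)$ ($q{\left(S \right)} = -3 + \left(S + 0\right) \left(S - 4\right) = -3 + S \left(-4 + S\right)$)
$q{\left(y \right)} 592 = \left(-3 + 49^{2} - 196\right) 592 = \left(-3 + 2401 - 196\right) 592 = 2202 \cdot 592 = 1303584$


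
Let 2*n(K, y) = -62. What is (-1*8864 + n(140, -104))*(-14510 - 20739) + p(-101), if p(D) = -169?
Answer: 313539686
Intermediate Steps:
n(K, y) = -31 (n(K, y) = (1/2)*(-62) = -31)
(-1*8864 + n(140, -104))*(-14510 - 20739) + p(-101) = (-1*8864 - 31)*(-14510 - 20739) - 169 = (-8864 - 31)*(-35249) - 169 = -8895*(-35249) - 169 = 313539855 - 169 = 313539686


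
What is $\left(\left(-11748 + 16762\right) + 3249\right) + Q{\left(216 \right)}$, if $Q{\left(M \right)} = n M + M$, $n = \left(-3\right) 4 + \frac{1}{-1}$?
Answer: $5671$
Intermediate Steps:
$n = -13$ ($n = -12 - 1 = -13$)
$Q{\left(M \right)} = - 12 M$ ($Q{\left(M \right)} = - 13 M + M = - 12 M$)
$\left(\left(-11748 + 16762\right) + 3249\right) + Q{\left(216 \right)} = \left(\left(-11748 + 16762\right) + 3249\right) - 2592 = \left(5014 + 3249\right) - 2592 = 8263 - 2592 = 5671$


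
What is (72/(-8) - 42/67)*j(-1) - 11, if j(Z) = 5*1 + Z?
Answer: -3317/67 ≈ -49.507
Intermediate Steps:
j(Z) = 5 + Z
(72/(-8) - 42/67)*j(-1) - 11 = (72/(-8) - 42/67)*(5 - 1) - 11 = (72*(-⅛) - 42*1/67)*4 - 11 = (-9 - 42/67)*4 - 11 = -645/67*4 - 11 = -2580/67 - 11 = -3317/67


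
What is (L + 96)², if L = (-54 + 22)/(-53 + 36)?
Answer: 2768896/289 ≈ 9581.0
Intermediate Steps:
L = 32/17 (L = -32/(-17) = -32*(-1/17) = 32/17 ≈ 1.8824)
(L + 96)² = (32/17 + 96)² = (1664/17)² = 2768896/289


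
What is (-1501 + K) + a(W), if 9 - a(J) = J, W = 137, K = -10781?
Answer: -12410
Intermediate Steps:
a(J) = 9 - J
(-1501 + K) + a(W) = (-1501 - 10781) + (9 - 1*137) = -12282 + (9 - 137) = -12282 - 128 = -12410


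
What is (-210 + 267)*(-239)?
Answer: -13623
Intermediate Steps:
(-210 + 267)*(-239) = 57*(-239) = -13623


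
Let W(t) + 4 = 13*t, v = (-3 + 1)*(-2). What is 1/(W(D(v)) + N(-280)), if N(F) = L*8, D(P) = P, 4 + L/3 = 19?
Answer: 1/408 ≈ 0.0024510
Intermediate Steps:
v = 4 (v = -2*(-2) = 4)
L = 45 (L = -12 + 3*19 = -12 + 57 = 45)
W(t) = -4 + 13*t
N(F) = 360 (N(F) = 45*8 = 360)
1/(W(D(v)) + N(-280)) = 1/((-4 + 13*4) + 360) = 1/((-4 + 52) + 360) = 1/(48 + 360) = 1/408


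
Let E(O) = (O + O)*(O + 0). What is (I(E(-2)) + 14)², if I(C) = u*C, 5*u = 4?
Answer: 10404/25 ≈ 416.16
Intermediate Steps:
u = ⅘ (u = (⅕)*4 = ⅘ ≈ 0.80000)
E(O) = 2*O² (E(O) = (2*O)*O = 2*O²)
I(C) = 4*C/5
(I(E(-2)) + 14)² = (4*(2*(-2)²)/5 + 14)² = (4*(2*4)/5 + 14)² = ((⅘)*8 + 14)² = (32/5 + 14)² = (102/5)² = 10404/25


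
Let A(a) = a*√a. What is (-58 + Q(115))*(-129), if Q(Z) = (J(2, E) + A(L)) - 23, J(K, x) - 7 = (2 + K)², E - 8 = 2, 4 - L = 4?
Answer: 7482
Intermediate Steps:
L = 0 (L = 4 - 1*4 = 4 - 4 = 0)
E = 10 (E = 8 + 2 = 10)
J(K, x) = 7 + (2 + K)²
A(a) = a^(3/2)
Q(Z) = 0 (Q(Z) = ((7 + (2 + 2)²) + 0^(3/2)) - 23 = ((7 + 4²) + 0) - 23 = ((7 + 16) + 0) - 23 = (23 + 0) - 23 = 23 - 23 = 0)
(-58 + Q(115))*(-129) = (-58 + 0)*(-129) = -58*(-129) = 7482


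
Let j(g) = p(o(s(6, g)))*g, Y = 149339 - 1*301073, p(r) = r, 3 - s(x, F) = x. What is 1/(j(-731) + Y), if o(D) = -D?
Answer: -1/153927 ≈ -6.4966e-6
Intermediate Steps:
s(x, F) = 3 - x
Y = -151734 (Y = 149339 - 301073 = -151734)
j(g) = 3*g (j(g) = (-(3 - 1*6))*g = (-(3 - 6))*g = (-1*(-3))*g = 3*g)
1/(j(-731) + Y) = 1/(3*(-731) - 151734) = 1/(-2193 - 151734) = 1/(-153927) = -1/153927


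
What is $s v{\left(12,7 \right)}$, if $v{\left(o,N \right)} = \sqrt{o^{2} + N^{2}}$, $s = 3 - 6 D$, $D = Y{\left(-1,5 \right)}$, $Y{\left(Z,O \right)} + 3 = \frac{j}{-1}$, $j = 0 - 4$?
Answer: $- 3 \sqrt{193} \approx -41.677$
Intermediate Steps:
$j = -4$ ($j = 0 - 4 = -4$)
$Y{\left(Z,O \right)} = 1$ ($Y{\left(Z,O \right)} = -3 - \frac{4}{-1} = -3 - -4 = -3 + 4 = 1$)
$D = 1$
$s = -3$ ($s = 3 - 6 = -3$)
$v{\left(o,N \right)} = \sqrt{N^{2} + o^{2}}$
$s v{\left(12,7 \right)} = - 3 \sqrt{7^{2} + 12^{2}} = - 3 \sqrt{49 + 144} = - 3 \sqrt{193}$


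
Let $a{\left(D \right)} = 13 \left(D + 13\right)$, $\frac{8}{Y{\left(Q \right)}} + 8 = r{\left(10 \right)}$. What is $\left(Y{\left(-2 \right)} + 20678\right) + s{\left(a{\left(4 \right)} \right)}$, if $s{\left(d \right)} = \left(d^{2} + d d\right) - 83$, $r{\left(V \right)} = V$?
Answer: $118281$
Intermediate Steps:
$Y{\left(Q \right)} = 4$ ($Y{\left(Q \right)} = \frac{8}{-8 + 10} = \frac{8}{2} = 8 \cdot \frac{1}{2} = 4$)
$a{\left(D \right)} = 169 + 13 D$ ($a{\left(D \right)} = 13 \left(13 + D\right) = 169 + 13 D$)
$s{\left(d \right)} = -83 + 2 d^{2}$ ($s{\left(d \right)} = \left(d^{2} + d^{2}\right) - 83 = 2 d^{2} - 83 = -83 + 2 d^{2}$)
$\left(Y{\left(-2 \right)} + 20678\right) + s{\left(a{\left(4 \right)} \right)} = \left(4 + 20678\right) - \left(83 - 2 \left(169 + 13 \cdot 4\right)^{2}\right) = 20682 - \left(83 - 2 \left(169 + 52\right)^{2}\right) = 20682 - \left(83 - 2 \cdot 221^{2}\right) = 20682 + \left(-83 + 2 \cdot 48841\right) = 20682 + \left(-83 + 97682\right) = 20682 + 97599 = 118281$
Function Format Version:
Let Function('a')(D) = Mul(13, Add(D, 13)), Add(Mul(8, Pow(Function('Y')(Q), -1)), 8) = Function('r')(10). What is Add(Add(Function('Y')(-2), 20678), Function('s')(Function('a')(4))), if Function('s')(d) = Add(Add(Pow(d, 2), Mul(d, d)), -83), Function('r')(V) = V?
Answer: 118281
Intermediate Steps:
Function('Y')(Q) = 4 (Function('Y')(Q) = Mul(8, Pow(Add(-8, 10), -1)) = Mul(8, Pow(2, -1)) = Mul(8, Rational(1, 2)) = 4)
Function('a')(D) = Add(169, Mul(13, D)) (Function('a')(D) = Mul(13, Add(13, D)) = Add(169, Mul(13, D)))
Function('s')(d) = Add(-83, Mul(2, Pow(d, 2))) (Function('s')(d) = Add(Add(Pow(d, 2), Pow(d, 2)), -83) = Add(Mul(2, Pow(d, 2)), -83) = Add(-83, Mul(2, Pow(d, 2))))
Add(Add(Function('Y')(-2), 20678), Function('s')(Function('a')(4))) = Add(Add(4, 20678), Add(-83, Mul(2, Pow(Add(169, Mul(13, 4)), 2)))) = Add(20682, Add(-83, Mul(2, Pow(Add(169, 52), 2)))) = Add(20682, Add(-83, Mul(2, Pow(221, 2)))) = Add(20682, Add(-83, Mul(2, 48841))) = Add(20682, Add(-83, 97682)) = Add(20682, 97599) = 118281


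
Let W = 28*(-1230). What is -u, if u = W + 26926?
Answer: 7514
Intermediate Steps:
W = -34440
u = -7514 (u = -34440 + 26926 = -7514)
-u = -1*(-7514) = 7514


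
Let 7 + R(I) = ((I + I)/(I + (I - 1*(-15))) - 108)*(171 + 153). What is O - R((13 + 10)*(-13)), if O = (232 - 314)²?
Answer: 24130757/583 ≈ 41391.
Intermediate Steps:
R(I) = -34999 + 648*I/(15 + 2*I) (R(I) = -7 + ((I + I)/(I + (I - 1*(-15))) - 108)*(171 + 153) = -7 + ((2*I)/(I + (I + 15)) - 108)*324 = -7 + ((2*I)/(I + (15 + I)) - 108)*324 = -7 + ((2*I)/(15 + 2*I) - 108)*324 = -7 + (2*I/(15 + 2*I) - 108)*324 = -7 + (-108 + 2*I/(15 + 2*I))*324 = -7 + (-34992 + 648*I/(15 + 2*I)) = -34999 + 648*I/(15 + 2*I))
O = 6724 (O = (-82)² = 6724)
O - R((13 + 10)*(-13)) = 6724 - 5*(-104997 - 13870*(13 + 10)*(-13))/(15 + 2*((13 + 10)*(-13))) = 6724 - 5*(-104997 - 319010*(-13))/(15 + 2*(23*(-13))) = 6724 - 5*(-104997 - 13870*(-299))/(15 + 2*(-299)) = 6724 - 5*(-104997 + 4147130)/(15 - 598) = 6724 - 5*4042133/(-583) = 6724 - 5*(-1)*4042133/583 = 6724 - 1*(-20210665/583) = 6724 + 20210665/583 = 24130757/583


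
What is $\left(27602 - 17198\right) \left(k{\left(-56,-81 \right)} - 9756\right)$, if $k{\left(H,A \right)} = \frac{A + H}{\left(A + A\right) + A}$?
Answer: $- \frac{2740380076}{27} \approx -1.015 \cdot 10^{8}$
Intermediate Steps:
$k{\left(H,A \right)} = \frac{A + H}{3 A}$ ($k{\left(H,A \right)} = \frac{A + H}{2 A + A} = \frac{A + H}{3 A}$)
$\left(27602 - 17198\right) \left(k{\left(-56,-81 \right)} - 9756\right) = \left(27602 - 17198\right) \left(\frac{-81 - 56}{3 \left(-81\right)} - 9756\right) = 10404 \left(\frac{1}{3} \left(- \frac{1}{81}\right) \left(-137\right) - 9756\right) = 10404 \left(\frac{137}{243} - 9756\right) = 10404 \left(- \frac{2370571}{243}\right) = - \frac{2740380076}{27}$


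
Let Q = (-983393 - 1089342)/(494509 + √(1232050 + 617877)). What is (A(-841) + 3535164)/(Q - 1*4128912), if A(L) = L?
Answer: -274501086080965891659373/320681493715495636772197 - 563516537185*√1849927/320681493715495636772197 ≈ -0.85599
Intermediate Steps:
Q = -2072735/(494509 + √1849927) ≈ -4.1800
(A(-841) + 3535164)/(Q - 1*4128912) = (-841 + 3535164)/((-1024986112115/244537301154 + 2072735*√1849927/244537301154) - 1*4128912) = 3534323/((-1024986112115/244537301154 + 2072735*√1849927/244537301154) - 4128912) = 3534323/(-1009674022168476563/244537301154 + 2072735*√1849927/244537301154)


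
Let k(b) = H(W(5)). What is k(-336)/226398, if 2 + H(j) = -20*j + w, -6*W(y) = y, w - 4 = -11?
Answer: 23/679194 ≈ 3.3864e-5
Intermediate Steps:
w = -7 (w = 4 - 11 = -7)
W(y) = -y/6
H(j) = -9 - 20*j (H(j) = -2 + (-20*j - 7) = -2 + (-7 - 20*j) = -9 - 20*j)
k(b) = 23/3 (k(b) = -9 - (-10)*5/3 = -9 - 20*(-⅚) = -9 + 50/3 = 23/3)
k(-336)/226398 = (23/3)/226398 = (23/3)*(1/226398) = 23/679194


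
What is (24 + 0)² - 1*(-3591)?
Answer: 4167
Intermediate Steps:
(24 + 0)² - 1*(-3591) = 24² + 3591 = 576 + 3591 = 4167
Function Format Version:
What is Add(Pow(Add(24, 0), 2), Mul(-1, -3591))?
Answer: 4167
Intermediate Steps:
Add(Pow(Add(24, 0), 2), Mul(-1, -3591)) = Add(Pow(24, 2), 3591) = Add(576, 3591) = 4167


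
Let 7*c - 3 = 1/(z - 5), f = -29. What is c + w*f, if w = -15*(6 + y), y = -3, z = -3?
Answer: 73103/56 ≈ 1305.4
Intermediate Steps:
w = -45 (w = -15*(6 - 3) = -15*3 = -45)
c = 23/56 (c = 3/7 + 1/(7*(-3 - 5)) = 3/7 + (⅐)/(-8) = 3/7 + (⅐)*(-⅛) = 3/7 - 1/56 = 23/56 ≈ 0.41071)
c + w*f = 23/56 - 45*(-29) = 23/56 + 1305 = 73103/56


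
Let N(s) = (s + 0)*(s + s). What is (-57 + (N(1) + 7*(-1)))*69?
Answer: -4278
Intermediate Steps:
N(s) = 2*s**2 (N(s) = s*(2*s) = 2*s**2)
(-57 + (N(1) + 7*(-1)))*69 = (-57 + (2*1**2 + 7*(-1)))*69 = (-57 + (2*1 - 7))*69 = (-57 + (2 - 7))*69 = (-57 - 5)*69 = -62*69 = -4278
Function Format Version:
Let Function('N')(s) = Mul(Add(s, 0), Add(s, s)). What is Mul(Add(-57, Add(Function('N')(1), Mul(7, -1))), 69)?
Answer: -4278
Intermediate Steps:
Function('N')(s) = Mul(2, Pow(s, 2)) (Function('N')(s) = Mul(s, Mul(2, s)) = Mul(2, Pow(s, 2)))
Mul(Add(-57, Add(Function('N')(1), Mul(7, -1))), 69) = Mul(Add(-57, Add(Mul(2, Pow(1, 2)), Mul(7, -1))), 69) = Mul(Add(-57, Add(Mul(2, 1), -7)), 69) = Mul(Add(-57, Add(2, -7)), 69) = Mul(Add(-57, -5), 69) = Mul(-62, 69) = -4278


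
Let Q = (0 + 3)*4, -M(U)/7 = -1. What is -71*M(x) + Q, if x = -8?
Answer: -485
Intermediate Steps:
M(U) = 7 (M(U) = -7*(-1) = 7)
Q = 12 (Q = 3*4 = 12)
-71*M(x) + Q = -71*7 + 12 = -497 + 12 = -485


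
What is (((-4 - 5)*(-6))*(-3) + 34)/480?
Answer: -4/15 ≈ -0.26667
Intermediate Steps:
(((-4 - 5)*(-6))*(-3) + 34)/480 = (-9*(-6)*(-3) + 34)*(1/480) = (54*(-3) + 34)*(1/480) = (-162 + 34)*(1/480) = -128*1/480 = -4/15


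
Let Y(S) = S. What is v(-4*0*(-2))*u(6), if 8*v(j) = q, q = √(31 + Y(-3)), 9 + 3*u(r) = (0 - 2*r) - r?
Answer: -9*√7/4 ≈ -5.9529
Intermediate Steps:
u(r) = -3 - r (u(r) = -3 + ((0 - 2*r) - r)/3 = -3 + (-2*r - r)/3 = -3 + (-3*r)/3 = -3 - r)
q = 2*√7 (q = √(31 - 3) = √28 = 2*√7 ≈ 5.2915)
v(j) = √7/4 (v(j) = (2*√7)/8 = √7/4)
v(-4*0*(-2))*u(6) = (√7/4)*(-3 - 1*6) = (√7/4)*(-3 - 6) = (√7/4)*(-9) = -9*√7/4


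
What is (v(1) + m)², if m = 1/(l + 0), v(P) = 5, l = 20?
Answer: 10201/400 ≈ 25.503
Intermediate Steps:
m = 1/20 (m = 1/(20 + 0) = 1/20 ≈ 0.050000)
(v(1) + m)² = (5 + 1/20)² = (101/20)² = 10201/400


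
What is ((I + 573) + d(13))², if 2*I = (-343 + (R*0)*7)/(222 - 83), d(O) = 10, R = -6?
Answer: 26156916361/77284 ≈ 3.3845e+5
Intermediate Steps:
I = -343/278 (I = ((-343 - 6*0*7)/(222 - 83))/2 = ((-343 + 0*7)/139)/2 = ((-343 + 0)*(1/139))/2 = (-343*1/139)/2 = (½)*(-343/139) = -343/278 ≈ -1.2338)
((I + 573) + d(13))² = ((-343/278 + 573) + 10)² = (158951/278 + 10)² = (161731/278)² = 26156916361/77284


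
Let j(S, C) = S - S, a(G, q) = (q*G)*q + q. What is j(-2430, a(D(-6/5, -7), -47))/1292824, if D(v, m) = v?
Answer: 0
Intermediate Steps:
a(G, q) = q + G*q**2 (a(G, q) = (G*q)*q + q = G*q**2 + q = q + G*q**2)
j(S, C) = 0
j(-2430, a(D(-6/5, -7), -47))/1292824 = 0/1292824 = 0*(1/1292824) = 0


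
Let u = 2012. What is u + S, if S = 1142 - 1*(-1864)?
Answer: 5018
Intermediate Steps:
S = 3006 (S = 1142 + 1864 = 3006)
u + S = 2012 + 3006 = 5018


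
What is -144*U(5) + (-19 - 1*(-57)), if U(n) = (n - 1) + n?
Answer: -1258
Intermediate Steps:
U(n) = -1 + 2*n (U(n) = (-1 + n) + n = -1 + 2*n)
-144*U(5) + (-19 - 1*(-57)) = -144*(-1 + 2*5) + (-19 - 1*(-57)) = -144*(-1 + 10) + (-19 + 57) = -144*9 + 38 = -1296 + 38 = -1258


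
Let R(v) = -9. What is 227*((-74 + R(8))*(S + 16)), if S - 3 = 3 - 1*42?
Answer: 376820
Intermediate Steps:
S = -36 (S = 3 + (3 - 1*42) = 3 + (3 - 42) = 3 - 39 = -36)
227*((-74 + R(8))*(S + 16)) = 227*((-74 - 9)*(-36 + 16)) = 227*(-83*(-20)) = 227*1660 = 376820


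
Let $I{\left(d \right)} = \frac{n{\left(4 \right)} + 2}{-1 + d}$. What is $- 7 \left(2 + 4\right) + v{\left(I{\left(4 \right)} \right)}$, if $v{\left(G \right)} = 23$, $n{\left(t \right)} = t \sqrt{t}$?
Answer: $-19$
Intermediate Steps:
$n{\left(t \right)} = t^{\frac{3}{2}}$
$I{\left(d \right)} = \frac{10}{-1 + d}$ ($I{\left(d \right)} = \frac{4^{\frac{3}{2}} + 2}{-1 + d} = \frac{8 + 2}{-1 + d} = \frac{10}{-1 + d}$)
$- 7 \left(2 + 4\right) + v{\left(I{\left(4 \right)} \right)} = - 7 \left(2 + 4\right) + 23 = \left(-7\right) 6 + 23 = -42 + 23 = -19$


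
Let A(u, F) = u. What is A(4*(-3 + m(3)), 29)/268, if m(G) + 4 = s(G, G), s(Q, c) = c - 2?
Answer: -6/67 ≈ -0.089552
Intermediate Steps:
s(Q, c) = -2 + c
m(G) = -6 + G (m(G) = -4 + (-2 + G) = -6 + G)
A(4*(-3 + m(3)), 29)/268 = (4*(-3 + (-6 + 3)))/268 = (4*(-3 - 3))*(1/268) = (4*(-6))*(1/268) = -24*1/268 = -6/67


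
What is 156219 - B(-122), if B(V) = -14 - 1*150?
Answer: 156383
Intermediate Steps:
B(V) = -164 (B(V) = -14 - 150 = -164)
156219 - B(-122) = 156219 - 1*(-164) = 156219 + 164 = 156383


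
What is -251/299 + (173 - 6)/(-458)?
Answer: -164891/136942 ≈ -1.2041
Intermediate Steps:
-251/299 + (173 - 6)/(-458) = -251*1/299 + 167*(-1/458) = -251/299 - 167/458 = -164891/136942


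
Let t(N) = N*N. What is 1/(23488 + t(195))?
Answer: 1/61513 ≈ 1.6257e-5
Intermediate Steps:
t(N) = N**2
1/(23488 + t(195)) = 1/(23488 + 195**2) = 1/(23488 + 38025) = 1/61513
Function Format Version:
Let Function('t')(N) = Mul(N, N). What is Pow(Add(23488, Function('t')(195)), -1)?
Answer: Rational(1, 61513) ≈ 1.6257e-5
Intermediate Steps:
Function('t')(N) = Pow(N, 2)
Pow(Add(23488, Function('t')(195)), -1) = Pow(Add(23488, Pow(195, 2)), -1) = Pow(Add(23488, 38025), -1) = Pow(61513, -1) = Rational(1, 61513)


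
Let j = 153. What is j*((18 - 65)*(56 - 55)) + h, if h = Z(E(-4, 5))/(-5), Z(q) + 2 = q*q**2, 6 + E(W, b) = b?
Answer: -35952/5 ≈ -7190.4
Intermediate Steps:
E(W, b) = -6 + b
Z(q) = -2 + q**3 (Z(q) = -2 + q*q**2 = -2 + q**3)
h = 3/5 (h = (-2 + (-6 + 5)**3)/(-5) = (-2 + (-1)**3)*(-1/5) = (-2 - 1)*(-1/5) = -3*(-1/5) = 3/5 ≈ 0.60000)
j*((18 - 65)*(56 - 55)) + h = 153*((18 - 65)*(56 - 55)) + 3/5 = 153*(-47*1) + 3/5 = 153*(-47) + 3/5 = -7191 + 3/5 = -35952/5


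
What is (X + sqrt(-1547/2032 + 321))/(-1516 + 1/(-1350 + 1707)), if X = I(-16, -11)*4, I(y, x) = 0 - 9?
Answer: 12852/541211 - 1785*sqrt(3305683)/274935188 ≈ 0.011942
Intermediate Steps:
I(y, x) = -9
X = -36 (X = -9*4 = -36)
(X + sqrt(-1547/2032 + 321))/(-1516 + 1/(-1350 + 1707)) = (-36 + sqrt(-1547/2032 + 321))/(-1516 + 1/(-1350 + 1707)) = (-36 + sqrt(-1547*1/2032 + 321))/(-1516 + 1/357) = (-36 + sqrt(-1547/2032 + 321))/(-1516 + 1/357) = (-36 + sqrt(650725/2032))/(-541211/357) = (-36 + 5*sqrt(3305683)/508)*(-357/541211) = 12852/541211 - 1785*sqrt(3305683)/274935188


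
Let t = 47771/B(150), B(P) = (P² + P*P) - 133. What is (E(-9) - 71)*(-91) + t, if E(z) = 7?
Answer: 261353179/44867 ≈ 5825.1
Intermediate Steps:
B(P) = -133 + 2*P² (B(P) = (P² + P²) - 133 = 2*P² - 133 = -133 + 2*P²)
t = 47771/44867 (t = 47771/(-133 + 2*150²) = 47771/(-133 + 2*22500) = 47771/(-133 + 45000) = 47771/44867 ≈ 1.0647)
(E(-9) - 71)*(-91) + t = (7 - 71)*(-91) + 47771/44867 = -64*(-91) + 47771/44867 = 5824 + 47771/44867 = 261353179/44867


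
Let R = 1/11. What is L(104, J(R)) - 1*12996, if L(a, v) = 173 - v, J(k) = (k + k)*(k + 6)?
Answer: -1551717/121 ≈ -12824.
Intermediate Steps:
R = 1/11 ≈ 0.090909
J(k) = 2*k*(6 + k) (J(k) = (2*k)*(6 + k) = 2*k*(6 + k))
L(104, J(R)) - 1*12996 = (173 - 2*(6 + 1/11)/11) - 1*12996 = (173 - 2*67/(11*11)) - 12996 = (173 - 1*134/121) - 12996 = (173 - 134/121) - 12996 = 20799/121 - 12996 = -1551717/121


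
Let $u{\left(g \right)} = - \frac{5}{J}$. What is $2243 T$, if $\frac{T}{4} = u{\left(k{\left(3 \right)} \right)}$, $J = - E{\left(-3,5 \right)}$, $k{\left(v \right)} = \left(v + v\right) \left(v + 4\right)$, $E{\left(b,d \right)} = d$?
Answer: $8972$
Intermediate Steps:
$k{\left(v \right)} = 2 v \left(4 + v\right)$
$J = -5$ ($J = \left(-1\right) 5 = -5$)
$u{\left(g \right)} = 1$ ($u{\left(g \right)} = - \frac{5}{-5} = \left(-5\right) \left(- \frac{1}{5}\right) = 1$)
$T = 4$ ($T = 4 \cdot 1 = 4$)
$2243 T = 2243 \cdot 4 = 8972$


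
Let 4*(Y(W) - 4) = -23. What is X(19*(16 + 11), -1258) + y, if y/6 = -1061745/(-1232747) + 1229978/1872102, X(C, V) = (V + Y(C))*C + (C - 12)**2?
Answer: -608099848852670873/1538552082796 ≈ -3.9524e+5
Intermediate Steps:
Y(W) = -7/4 (Y(W) = 4 + (1/4)*(-23) = 4 - 23/4 = -7/4)
X(C, V) = (-12 + C)**2 + C*(-7/4 + V) (X(C, V) = (V - 7/4)*C + (C - 12)**2 = (-7/4 + V)*C + (-12 + C)**2 = C*(-7/4 + V) + (-12 + C)**2 = (-12 + C)**2 + C*(-7/4 + V))
y = 3503946627556/384638020699 (y = 6*(-1061745/(-1232747) + 1229978/1872102) = 6*(-1061745*(-1/1232747) + 1229978*(1/1872102)) = 6*(1061745/1232747 + 614989/936051) = 6*(1751973313778/1153914062097) = 3503946627556/384638020699 ≈ 9.1097)
X(19*(16 + 11), -1258) + y = (144 + (19*(16 + 11))**2 - 1957*(16 + 11)/4 + (19*(16 + 11))*(-1258)) + 3503946627556/384638020699 = (144 + (19*27)**2 - 1957*27/4 + (19*27)*(-1258)) + 3503946627556/384638020699 = (144 + 513**2 - 103/4*513 + 513*(-1258)) + 3503946627556/384638020699 = (144 + 263169 - 52839/4 - 645354) + 3503946627556/384638020699 = -1581003/4 + 3503946627556/384638020699 = -608099848852670873/1538552082796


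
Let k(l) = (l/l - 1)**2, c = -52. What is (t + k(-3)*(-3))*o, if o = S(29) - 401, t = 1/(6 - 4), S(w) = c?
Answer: -453/2 ≈ -226.50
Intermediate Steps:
S(w) = -52
k(l) = 0 (k(l) = (1 - 1)**2 = 0**2 = 0)
t = 1/2 ≈ 0.50000
o = -453 (o = -52 - 401 = -453)
(t + k(-3)*(-3))*o = (1/2 + 0*(-3))*(-453) = (1/2 + 0)*(-453) = (1/2)*(-453) = -453/2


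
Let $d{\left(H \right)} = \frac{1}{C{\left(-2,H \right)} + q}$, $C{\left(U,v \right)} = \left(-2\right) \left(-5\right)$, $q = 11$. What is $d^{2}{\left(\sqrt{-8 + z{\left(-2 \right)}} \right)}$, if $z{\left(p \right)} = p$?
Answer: $\frac{1}{441} \approx 0.0022676$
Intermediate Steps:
$C{\left(U,v \right)} = 10$
$d{\left(H \right)} = \frac{1}{21}$ ($d{\left(H \right)} = \frac{1}{10 + 11} = \frac{1}{21}$)
$d^{2}{\left(\sqrt{-8 + z{\left(-2 \right)}} \right)} = \left(\frac{1}{21}\right)^{2} = \frac{1}{441}$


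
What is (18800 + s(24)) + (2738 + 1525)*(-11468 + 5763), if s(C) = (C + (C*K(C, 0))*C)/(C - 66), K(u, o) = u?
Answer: -170113613/7 ≈ -2.4302e+7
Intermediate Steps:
s(C) = (C + C³)/(-66 + C) (s(C) = (C + (C*C)*C)/(C - 66) = (C + C²*C)/(-66 + C) = (C + C³)/(-66 + C))
(18800 + s(24)) + (2738 + 1525)*(-11468 + 5763) = (18800 + (24 + 24³)/(-66 + 24)) + (2738 + 1525)*(-11468 + 5763) = (18800 + (24 + 13824)/(-42)) + 4263*(-5705) = (18800 - 1/42*13848) - 24320415 = (18800 - 2308/7) - 24320415 = 129292/7 - 24320415 = -170113613/7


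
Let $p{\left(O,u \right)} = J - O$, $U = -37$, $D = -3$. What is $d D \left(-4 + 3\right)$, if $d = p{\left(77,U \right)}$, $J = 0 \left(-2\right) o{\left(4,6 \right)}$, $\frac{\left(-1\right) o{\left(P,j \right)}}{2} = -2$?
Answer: $-231$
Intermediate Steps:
$o{\left(P,j \right)} = 4$ ($o{\left(P,j \right)} = \left(-2\right) \left(-2\right) = 4$)
$J = 0$ ($J = 0 \left(-2\right) 4 = 0 \cdot 4 = 0$)
$p{\left(O,u \right)} = - O$ ($p{\left(O,u \right)} = 0 - O = - O$)
$d = -77$ ($d = \left(-1\right) 77 = -77$)
$d D \left(-4 + 3\right) = - 77 \left(- 3 \left(-4 + 3\right)\right) = - 77 \left(\left(-3\right) \left(-1\right)\right) = \left(-77\right) 3 = -231$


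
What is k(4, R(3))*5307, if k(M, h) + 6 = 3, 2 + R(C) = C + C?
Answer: -15921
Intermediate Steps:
R(C) = -2 + 2*C (R(C) = -2 + (C + C) = -2 + 2*C)
k(M, h) = -3 (k(M, h) = -6 + 3 = -3)
k(4, R(3))*5307 = -3*5307 = -15921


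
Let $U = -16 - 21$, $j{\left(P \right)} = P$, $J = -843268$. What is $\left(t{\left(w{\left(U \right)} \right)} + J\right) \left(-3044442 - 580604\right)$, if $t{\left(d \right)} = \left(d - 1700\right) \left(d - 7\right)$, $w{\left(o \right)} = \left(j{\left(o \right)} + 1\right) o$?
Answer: $4824457719928$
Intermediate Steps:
$U = -37$ ($U = -16 - 21 = -37$)
$w{\left(o \right)} = o \left(1 + o\right)$ ($w{\left(o \right)} = \left(o + 1\right) o = \left(1 + o\right) o = o \left(1 + o\right)$)
$t{\left(d \right)} = \left(-1700 + d\right) \left(-7 + d\right)$
$\left(t{\left(w{\left(U \right)} \right)} + J\right) \left(-3044442 - 580604\right) = \left(\left(11900 + \left(- 37 \left(1 - 37\right)\right)^{2} - 1707 \left(- 37 \left(1 - 37\right)\right)\right) - 843268\right) \left(-3044442 - 580604\right) = \left(\left(11900 + \left(\left(-37\right) \left(-36\right)\right)^{2} - 1707 \left(\left(-37\right) \left(-36\right)\right)\right) - 843268\right) \left(-3625046\right) = \left(\left(11900 + 1332^{2} - 2273724\right) - 843268\right) \left(-3625046\right) = \left(\left(11900 + 1774224 - 2273724\right) - 843268\right) \left(-3625046\right) = \left(-487600 - 843268\right) \left(-3625046\right) = \left(-1330868\right) \left(-3625046\right) = 4824457719928$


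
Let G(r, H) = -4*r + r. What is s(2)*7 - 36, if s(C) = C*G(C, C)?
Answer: -120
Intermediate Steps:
G(r, H) = -3*r
s(C) = -3*C² (s(C) = C*(-3*C) = -3*C²)
s(2)*7 - 36 = -3*2²*7 - 36 = -3*4*7 - 36 = -12*7 - 36 = -84 - 36 = -120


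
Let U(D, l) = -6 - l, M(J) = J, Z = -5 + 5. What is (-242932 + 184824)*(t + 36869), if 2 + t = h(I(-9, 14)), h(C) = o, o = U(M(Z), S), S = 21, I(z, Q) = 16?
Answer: -2140698720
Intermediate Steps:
Z = 0
o = -27 (o = -6 - 1*21 = -6 - 21 = -27)
h(C) = -27
t = -29 (t = -2 - 27 = -29)
(-242932 + 184824)*(t + 36869) = (-242932 + 184824)*(-29 + 36869) = -58108*36840 = -2140698720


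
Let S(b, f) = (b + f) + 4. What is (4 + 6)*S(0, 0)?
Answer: 40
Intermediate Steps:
S(b, f) = 4 + b + f
(4 + 6)*S(0, 0) = (4 + 6)*(4 + 0 + 0) = 10*4 = 40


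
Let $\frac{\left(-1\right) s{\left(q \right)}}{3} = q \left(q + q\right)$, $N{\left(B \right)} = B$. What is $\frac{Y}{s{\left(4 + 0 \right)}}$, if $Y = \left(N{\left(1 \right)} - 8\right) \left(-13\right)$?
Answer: $- \frac{91}{96} \approx -0.94792$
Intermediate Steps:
$s{\left(q \right)} = - 6 q^{2}$ ($s{\left(q \right)} = - 3 q \left(q + q\right) = - 3 q 2 q = - 3 \cdot 2 q^{2} = - 6 q^{2}$)
$Y = 91$ ($Y = \left(1 - 8\right) \left(-13\right) = \left(-7\right) \left(-13\right) = 91$)
$\frac{Y}{s{\left(4 + 0 \right)}} = \frac{91}{\left(-6\right) \left(4 + 0\right)^{2}} = \frac{91}{\left(-6\right) 4^{2}} = \frac{91}{\left(-6\right) 16} = \frac{91}{-96} = 91 \left(- \frac{1}{96}\right) = - \frac{91}{96}$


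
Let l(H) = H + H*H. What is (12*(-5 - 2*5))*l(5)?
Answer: -5400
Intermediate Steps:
l(H) = H + H**2
(12*(-5 - 2*5))*l(5) = (12*(-5 - 2*5))*(5*(1 + 5)) = (12*(-5 - 10))*(5*6) = (12*(-15))*30 = -180*30 = -5400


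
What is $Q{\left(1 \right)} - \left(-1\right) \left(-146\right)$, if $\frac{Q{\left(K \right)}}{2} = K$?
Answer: $-144$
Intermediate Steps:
$Q{\left(K \right)} = 2 K$
$Q{\left(1 \right)} - \left(-1\right) \left(-146\right) = 2 \cdot 1 - \left(-1\right) \left(-146\right) = 2 - 146 = -144$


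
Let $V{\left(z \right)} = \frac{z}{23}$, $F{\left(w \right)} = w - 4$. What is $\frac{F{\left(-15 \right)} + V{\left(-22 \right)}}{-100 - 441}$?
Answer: $\frac{459}{12443} \approx 0.036888$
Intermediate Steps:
$F{\left(w \right)} = -4 + w$ ($F{\left(w \right)} = w - 4 = -4 + w$)
$V{\left(z \right)} = \frac{z}{23}$ ($V{\left(z \right)} = z \frac{1}{23} = \frac{z}{23}$)
$\frac{F{\left(-15 \right)} + V{\left(-22 \right)}}{-100 - 441} = \frac{\left(-4 - 15\right) + \frac{1}{23} \left(-22\right)}{-100 - 441} = \frac{-19 - \frac{22}{23}}{-541} = \left(- \frac{459}{23}\right) \left(- \frac{1}{541}\right) = \frac{459}{12443}$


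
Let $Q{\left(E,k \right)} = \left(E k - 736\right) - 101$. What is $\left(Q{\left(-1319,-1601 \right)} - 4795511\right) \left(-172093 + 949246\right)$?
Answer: $-2086367481237$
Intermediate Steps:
$Q{\left(E,k \right)} = -837 + E k$ ($Q{\left(E,k \right)} = \left(-736 + E k\right) - 101 = -837 + E k$)
$\left(Q{\left(-1319,-1601 \right)} - 4795511\right) \left(-172093 + 949246\right) = \left(\left(-837 - -2111719\right) - 4795511\right) \left(-172093 + 949246\right) = \left(\left(-837 + 2111719\right) - 4795511\right) 777153 = \left(2110882 - 4795511\right) 777153 = \left(-2684629\right) 777153 = -2086367481237$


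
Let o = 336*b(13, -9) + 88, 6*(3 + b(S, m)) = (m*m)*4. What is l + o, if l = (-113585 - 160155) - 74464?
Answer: -330980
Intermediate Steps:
l = -348204 (l = -273740 - 74464 = -348204)
b(S, m) = -3 + 2*m²/3 (b(S, m) = -3 + ((m*m)*4)/6 = -3 + (m²*4)/6 = -3 + (4*m²)/6 = -3 + 2*m²/3)
o = 17224 (o = 336*(-3 + (⅔)*(-9)²) + 88 = 336*(-3 + (⅔)*81) + 88 = 336*(-3 + 54) + 88 = 336*51 + 88 = 17136 + 88 = 17224)
l + o = -348204 + 17224 = -330980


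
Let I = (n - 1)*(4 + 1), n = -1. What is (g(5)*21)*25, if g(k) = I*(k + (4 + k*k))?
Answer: -178500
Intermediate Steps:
I = -10 (I = (-1 - 1)*(4 + 1) = -2*5 = -10)
g(k) = -40 - 10*k - 10*k² (g(k) = -10*(k + (4 + k*k)) = -10*(k + (4 + k²)) = -10*(4 + k + k²) = -40 - 10*k - 10*k²)
(g(5)*21)*25 = ((-40 - 10*5 - 10*5²)*21)*25 = ((-40 - 50 - 10*25)*21)*25 = ((-40 - 50 - 250)*21)*25 = -340*21*25 = -7140*25 = -178500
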